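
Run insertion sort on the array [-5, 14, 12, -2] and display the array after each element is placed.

First element -5 is already 'sorted'
Insert 14: shifted 0 elements -> [-5, 14, 12, -2]
Insert 12: shifted 1 elements -> [-5, 12, 14, -2]
Insert -2: shifted 2 elements -> [-5, -2, 12, 14]


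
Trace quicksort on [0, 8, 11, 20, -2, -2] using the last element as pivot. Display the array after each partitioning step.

Partition 1: pivot=-2 at index 1 -> [-2, -2, 11, 20, 0, 8]
Partition 2: pivot=8 at index 3 -> [-2, -2, 0, 8, 11, 20]
Partition 3: pivot=20 at index 5 -> [-2, -2, 0, 8, 11, 20]


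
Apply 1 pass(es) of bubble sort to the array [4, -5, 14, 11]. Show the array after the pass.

After pass 1: [-5, 4, 11, 14] (2 swaps)
Total swaps: 2


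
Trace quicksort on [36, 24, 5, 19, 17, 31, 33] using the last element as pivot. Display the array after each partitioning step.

Partition 1: pivot=33 at index 5 -> [24, 5, 19, 17, 31, 33, 36]
Partition 2: pivot=31 at index 4 -> [24, 5, 19, 17, 31, 33, 36]
Partition 3: pivot=17 at index 1 -> [5, 17, 19, 24, 31, 33, 36]
Partition 4: pivot=24 at index 3 -> [5, 17, 19, 24, 31, 33, 36]


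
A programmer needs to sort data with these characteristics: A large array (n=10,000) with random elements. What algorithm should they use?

Best choice: Quicksort or Mergesort
Reason: Both have O(n log n) average case; quicksort has lower constant factors


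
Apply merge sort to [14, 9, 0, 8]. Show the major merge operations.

Divide and conquer:
  Merge [14] + [9] -> [9, 14]
  Merge [0] + [8] -> [0, 8]
  Merge [9, 14] + [0, 8] -> [0, 8, 9, 14]


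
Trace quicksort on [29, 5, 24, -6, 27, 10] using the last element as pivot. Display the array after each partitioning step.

Partition 1: pivot=10 at index 2 -> [5, -6, 10, 29, 27, 24]
Partition 2: pivot=-6 at index 0 -> [-6, 5, 10, 29, 27, 24]
Partition 3: pivot=24 at index 3 -> [-6, 5, 10, 24, 27, 29]
Partition 4: pivot=29 at index 5 -> [-6, 5, 10, 24, 27, 29]


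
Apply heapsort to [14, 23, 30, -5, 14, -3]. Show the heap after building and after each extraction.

Build heap: [30, 23, 14, -5, 14, -3]
Extract 30: [23, 14, 14, -5, -3, 30]
Extract 23: [14, -3, 14, -5, 23, 30]
Extract 14: [14, -3, -5, 14, 23, 30]
Extract 14: [-3, -5, 14, 14, 23, 30]
Extract -3: [-5, -3, 14, 14, 23, 30]


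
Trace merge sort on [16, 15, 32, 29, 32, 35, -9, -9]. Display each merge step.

Divide and conquer:
  Merge [16] + [15] -> [15, 16]
  Merge [32] + [29] -> [29, 32]
  Merge [15, 16] + [29, 32] -> [15, 16, 29, 32]
  Merge [32] + [35] -> [32, 35]
  Merge [-9] + [-9] -> [-9, -9]
  Merge [32, 35] + [-9, -9] -> [-9, -9, 32, 35]
  Merge [15, 16, 29, 32] + [-9, -9, 32, 35] -> [-9, -9, 15, 16, 29, 32, 32, 35]


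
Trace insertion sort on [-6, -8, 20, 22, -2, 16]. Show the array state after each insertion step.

First element -6 is already 'sorted'
Insert -8: shifted 1 elements -> [-8, -6, 20, 22, -2, 16]
Insert 20: shifted 0 elements -> [-8, -6, 20, 22, -2, 16]
Insert 22: shifted 0 elements -> [-8, -6, 20, 22, -2, 16]
Insert -2: shifted 2 elements -> [-8, -6, -2, 20, 22, 16]
Insert 16: shifted 2 elements -> [-8, -6, -2, 16, 20, 22]


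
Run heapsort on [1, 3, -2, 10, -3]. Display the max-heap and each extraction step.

Build heap: [10, 3, -2, 1, -3]
Extract 10: [3, 1, -2, -3, 10]
Extract 3: [1, -3, -2, 3, 10]
Extract 1: [-2, -3, 1, 3, 10]
Extract -2: [-3, -2, 1, 3, 10]


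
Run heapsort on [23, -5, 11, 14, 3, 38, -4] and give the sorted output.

Build heap: [38, 14, 23, -5, 3, 11, -4]
Extract 38: [23, 14, 11, -5, 3, -4, 38]
Extract 23: [14, 3, 11, -5, -4, 23, 38]
Extract 14: [11, 3, -4, -5, 14, 23, 38]
Extract 11: [3, -5, -4, 11, 14, 23, 38]
Extract 3: [-4, -5, 3, 11, 14, 23, 38]
Extract -4: [-5, -4, 3, 11, 14, 23, 38]


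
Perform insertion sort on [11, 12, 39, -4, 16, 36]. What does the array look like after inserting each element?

First element 11 is already 'sorted'
Insert 12: shifted 0 elements -> [11, 12, 39, -4, 16, 36]
Insert 39: shifted 0 elements -> [11, 12, 39, -4, 16, 36]
Insert -4: shifted 3 elements -> [-4, 11, 12, 39, 16, 36]
Insert 16: shifted 1 elements -> [-4, 11, 12, 16, 39, 36]
Insert 36: shifted 1 elements -> [-4, 11, 12, 16, 36, 39]


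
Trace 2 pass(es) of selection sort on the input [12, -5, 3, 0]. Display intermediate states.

Pass 1: Select minimum -5 at index 1, swap -> [-5, 12, 3, 0]
Pass 2: Select minimum 0 at index 3, swap -> [-5, 0, 3, 12]


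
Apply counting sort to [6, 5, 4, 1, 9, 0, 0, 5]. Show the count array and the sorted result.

Count array: [2, 1, 0, 0, 1, 2, 1, 0, 0, 1]
(count[i] = number of elements equal to i)
Cumulative count: [2, 3, 3, 3, 4, 6, 7, 7, 7, 8]
Sorted: [0, 0, 1, 4, 5, 5, 6, 9]


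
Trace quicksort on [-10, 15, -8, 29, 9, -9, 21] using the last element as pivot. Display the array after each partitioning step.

Partition 1: pivot=21 at index 5 -> [-10, 15, -8, 9, -9, 21, 29]
Partition 2: pivot=-9 at index 1 -> [-10, -9, -8, 9, 15, 21, 29]
Partition 3: pivot=15 at index 4 -> [-10, -9, -8, 9, 15, 21, 29]
Partition 4: pivot=9 at index 3 -> [-10, -9, -8, 9, 15, 21, 29]


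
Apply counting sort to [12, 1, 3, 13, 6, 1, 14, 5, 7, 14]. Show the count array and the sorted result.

Count array: [0, 2, 0, 1, 0, 1, 1, 1, 0, 0, 0, 0, 1, 1, 2]
(count[i] = number of elements equal to i)
Cumulative count: [0, 2, 2, 3, 3, 4, 5, 6, 6, 6, 6, 6, 7, 8, 10]
Sorted: [1, 1, 3, 5, 6, 7, 12, 13, 14, 14]


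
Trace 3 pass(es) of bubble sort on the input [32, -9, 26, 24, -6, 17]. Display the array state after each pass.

After pass 1: [-9, 26, 24, -6, 17, 32] (5 swaps)
After pass 2: [-9, 24, -6, 17, 26, 32] (3 swaps)
After pass 3: [-9, -6, 17, 24, 26, 32] (2 swaps)
Total swaps: 10


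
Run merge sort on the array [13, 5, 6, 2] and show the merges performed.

Divide and conquer:
  Merge [13] + [5] -> [5, 13]
  Merge [6] + [2] -> [2, 6]
  Merge [5, 13] + [2, 6] -> [2, 5, 6, 13]


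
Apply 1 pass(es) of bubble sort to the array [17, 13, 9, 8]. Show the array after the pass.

After pass 1: [13, 9, 8, 17] (3 swaps)
Total swaps: 3


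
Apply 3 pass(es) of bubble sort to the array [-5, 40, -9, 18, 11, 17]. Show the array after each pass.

After pass 1: [-5, -9, 18, 11, 17, 40] (4 swaps)
After pass 2: [-9, -5, 11, 17, 18, 40] (3 swaps)
After pass 3: [-9, -5, 11, 17, 18, 40] (0 swaps)
Total swaps: 7


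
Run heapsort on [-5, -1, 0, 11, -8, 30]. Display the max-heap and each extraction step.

Build heap: [30, 11, 0, -1, -8, -5]
Extract 30: [11, -1, 0, -5, -8, 30]
Extract 11: [0, -1, -8, -5, 11, 30]
Extract 0: [-1, -5, -8, 0, 11, 30]
Extract -1: [-5, -8, -1, 0, 11, 30]
Extract -5: [-8, -5, -1, 0, 11, 30]


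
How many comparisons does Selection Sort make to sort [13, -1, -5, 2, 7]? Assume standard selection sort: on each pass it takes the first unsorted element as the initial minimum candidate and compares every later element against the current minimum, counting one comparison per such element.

Pass 1: scan indices 1..4 for the minimum = 4 comparison(s); min is -5, place at index 0 -> [-5, -1, 13, 2, 7]
Pass 2: scan indices 2..4 for the minimum = 3 comparison(s); min is -1, place at index 1 -> [-5, -1, 13, 2, 7]
Pass 3: scan indices 3..4 for the minimum = 2 comparison(s); min is 2, place at index 2 -> [-5, -1, 2, 13, 7]
Pass 4: scan indices 4..4 for the minimum = 1 comparison(s); min is 7, place at index 3 -> [-5, -1, 2, 7, 13]
Selection sort always scans the whole unsorted suffix, so the count is (n-1) + (n-2) + ... + 1 = n(n-1)/2 = 5*4/2 = 10 regardless of the input order.
Total comparisons: 4 + 3 + 2 + 1 = 10


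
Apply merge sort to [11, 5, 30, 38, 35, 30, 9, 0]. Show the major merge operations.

Divide and conquer:
  Merge [11] + [5] -> [5, 11]
  Merge [30] + [38] -> [30, 38]
  Merge [5, 11] + [30, 38] -> [5, 11, 30, 38]
  Merge [35] + [30] -> [30, 35]
  Merge [9] + [0] -> [0, 9]
  Merge [30, 35] + [0, 9] -> [0, 9, 30, 35]
  Merge [5, 11, 30, 38] + [0, 9, 30, 35] -> [0, 5, 9, 11, 30, 30, 35, 38]


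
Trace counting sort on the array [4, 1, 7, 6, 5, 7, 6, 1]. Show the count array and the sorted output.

Count array: [0, 2, 0, 0, 1, 1, 2, 2]
(count[i] = number of elements equal to i)
Cumulative count: [0, 2, 2, 2, 3, 4, 6, 8]
Sorted: [1, 1, 4, 5, 6, 6, 7, 7]


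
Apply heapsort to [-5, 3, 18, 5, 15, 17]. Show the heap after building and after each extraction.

Build heap: [18, 15, 17, 5, 3, -5]
Extract 18: [17, 15, -5, 5, 3, 18]
Extract 17: [15, 5, -5, 3, 17, 18]
Extract 15: [5, 3, -5, 15, 17, 18]
Extract 5: [3, -5, 5, 15, 17, 18]
Extract 3: [-5, 3, 5, 15, 17, 18]


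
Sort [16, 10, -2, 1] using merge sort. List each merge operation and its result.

Divide and conquer:
  Merge [16] + [10] -> [10, 16]
  Merge [-2] + [1] -> [-2, 1]
  Merge [10, 16] + [-2, 1] -> [-2, 1, 10, 16]


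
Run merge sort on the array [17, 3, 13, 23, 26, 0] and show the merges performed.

Divide and conquer:
  Merge [3] + [13] -> [3, 13]
  Merge [17] + [3, 13] -> [3, 13, 17]
  Merge [26] + [0] -> [0, 26]
  Merge [23] + [0, 26] -> [0, 23, 26]
  Merge [3, 13, 17] + [0, 23, 26] -> [0, 3, 13, 17, 23, 26]


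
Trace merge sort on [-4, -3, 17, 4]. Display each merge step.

Divide and conquer:
  Merge [-4] + [-3] -> [-4, -3]
  Merge [17] + [4] -> [4, 17]
  Merge [-4, -3] + [4, 17] -> [-4, -3, 4, 17]


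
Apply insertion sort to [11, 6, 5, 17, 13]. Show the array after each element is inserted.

First element 11 is already 'sorted'
Insert 6: shifted 1 elements -> [6, 11, 5, 17, 13]
Insert 5: shifted 2 elements -> [5, 6, 11, 17, 13]
Insert 17: shifted 0 elements -> [5, 6, 11, 17, 13]
Insert 13: shifted 1 elements -> [5, 6, 11, 13, 17]


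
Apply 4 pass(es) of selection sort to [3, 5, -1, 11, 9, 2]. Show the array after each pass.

Pass 1: Select minimum -1 at index 2, swap -> [-1, 5, 3, 11, 9, 2]
Pass 2: Select minimum 2 at index 5, swap -> [-1, 2, 3, 11, 9, 5]
Pass 3: Select minimum 3 at index 2, swap -> [-1, 2, 3, 11, 9, 5]
Pass 4: Select minimum 5 at index 5, swap -> [-1, 2, 3, 5, 9, 11]


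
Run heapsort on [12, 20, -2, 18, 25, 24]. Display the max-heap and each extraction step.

Build heap: [25, 20, 24, 18, 12, -2]
Extract 25: [24, 20, -2, 18, 12, 25]
Extract 24: [20, 18, -2, 12, 24, 25]
Extract 20: [18, 12, -2, 20, 24, 25]
Extract 18: [12, -2, 18, 20, 24, 25]
Extract 12: [-2, 12, 18, 20, 24, 25]


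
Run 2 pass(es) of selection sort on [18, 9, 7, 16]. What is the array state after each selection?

Pass 1: Select minimum 7 at index 2, swap -> [7, 9, 18, 16]
Pass 2: Select minimum 9 at index 1, swap -> [7, 9, 18, 16]


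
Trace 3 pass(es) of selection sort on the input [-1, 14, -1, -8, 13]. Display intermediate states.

Pass 1: Select minimum -8 at index 3, swap -> [-8, 14, -1, -1, 13]
Pass 2: Select minimum -1 at index 2, swap -> [-8, -1, 14, -1, 13]
Pass 3: Select minimum -1 at index 3, swap -> [-8, -1, -1, 14, 13]


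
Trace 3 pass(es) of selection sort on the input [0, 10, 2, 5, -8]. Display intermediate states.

Pass 1: Select minimum -8 at index 4, swap -> [-8, 10, 2, 5, 0]
Pass 2: Select minimum 0 at index 4, swap -> [-8, 0, 2, 5, 10]
Pass 3: Select minimum 2 at index 2, swap -> [-8, 0, 2, 5, 10]


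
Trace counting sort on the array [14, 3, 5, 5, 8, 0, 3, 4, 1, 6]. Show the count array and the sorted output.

Count array: [1, 1, 0, 2, 1, 2, 1, 0, 1, 0, 0, 0, 0, 0, 1]
(count[i] = number of elements equal to i)
Cumulative count: [1, 2, 2, 4, 5, 7, 8, 8, 9, 9, 9, 9, 9, 9, 10]
Sorted: [0, 1, 3, 3, 4, 5, 5, 6, 8, 14]


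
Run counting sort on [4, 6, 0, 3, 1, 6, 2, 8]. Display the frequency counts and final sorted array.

Count array: [1, 1, 1, 1, 1, 0, 2, 0, 1]
(count[i] = number of elements equal to i)
Cumulative count: [1, 2, 3, 4, 5, 5, 7, 7, 8]
Sorted: [0, 1, 2, 3, 4, 6, 6, 8]


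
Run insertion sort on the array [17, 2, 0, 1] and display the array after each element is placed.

First element 17 is already 'sorted'
Insert 2: shifted 1 elements -> [2, 17, 0, 1]
Insert 0: shifted 2 elements -> [0, 2, 17, 1]
Insert 1: shifted 2 elements -> [0, 1, 2, 17]


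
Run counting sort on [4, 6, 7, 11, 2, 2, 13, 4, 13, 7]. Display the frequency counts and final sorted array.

Count array: [0, 0, 2, 0, 2, 0, 1, 2, 0, 0, 0, 1, 0, 2]
(count[i] = number of elements equal to i)
Cumulative count: [0, 0, 2, 2, 4, 4, 5, 7, 7, 7, 7, 8, 8, 10]
Sorted: [2, 2, 4, 4, 6, 7, 7, 11, 13, 13]


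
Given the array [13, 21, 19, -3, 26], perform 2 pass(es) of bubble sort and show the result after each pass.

After pass 1: [13, 19, -3, 21, 26] (2 swaps)
After pass 2: [13, -3, 19, 21, 26] (1 swaps)
Total swaps: 3


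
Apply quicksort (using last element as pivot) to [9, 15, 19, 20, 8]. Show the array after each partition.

Partition 1: pivot=8 at index 0 -> [8, 15, 19, 20, 9]
Partition 2: pivot=9 at index 1 -> [8, 9, 19, 20, 15]
Partition 3: pivot=15 at index 2 -> [8, 9, 15, 20, 19]
Partition 4: pivot=19 at index 3 -> [8, 9, 15, 19, 20]


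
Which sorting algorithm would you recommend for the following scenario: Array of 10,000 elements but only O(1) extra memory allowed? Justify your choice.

Best choice: Heapsort
Reason: Heapsort rearranges the array in place using O(1) auxiliary space and still guarantees O(n log n) time; quicksort partitions in place but needs Theta(log n) stack space for recursion (O(n) in the worst case), and mergesort requires O(n) auxiliary space


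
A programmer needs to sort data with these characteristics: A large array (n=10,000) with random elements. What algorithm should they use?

Best choice: Quicksort or Mergesort
Reason: Both have O(n log n) average case; quicksort has lower constant factors


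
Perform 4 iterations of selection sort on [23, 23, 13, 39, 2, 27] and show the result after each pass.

Pass 1: Select minimum 2 at index 4, swap -> [2, 23, 13, 39, 23, 27]
Pass 2: Select minimum 13 at index 2, swap -> [2, 13, 23, 39, 23, 27]
Pass 3: Select minimum 23 at index 2, swap -> [2, 13, 23, 39, 23, 27]
Pass 4: Select minimum 23 at index 4, swap -> [2, 13, 23, 23, 39, 27]


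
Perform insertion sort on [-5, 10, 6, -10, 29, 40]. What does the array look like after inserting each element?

First element -5 is already 'sorted'
Insert 10: shifted 0 elements -> [-5, 10, 6, -10, 29, 40]
Insert 6: shifted 1 elements -> [-5, 6, 10, -10, 29, 40]
Insert -10: shifted 3 elements -> [-10, -5, 6, 10, 29, 40]
Insert 29: shifted 0 elements -> [-10, -5, 6, 10, 29, 40]
Insert 40: shifted 0 elements -> [-10, -5, 6, 10, 29, 40]


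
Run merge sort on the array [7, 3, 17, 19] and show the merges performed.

Divide and conquer:
  Merge [7] + [3] -> [3, 7]
  Merge [17] + [19] -> [17, 19]
  Merge [3, 7] + [17, 19] -> [3, 7, 17, 19]


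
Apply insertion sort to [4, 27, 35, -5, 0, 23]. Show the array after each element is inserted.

First element 4 is already 'sorted'
Insert 27: shifted 0 elements -> [4, 27, 35, -5, 0, 23]
Insert 35: shifted 0 elements -> [4, 27, 35, -5, 0, 23]
Insert -5: shifted 3 elements -> [-5, 4, 27, 35, 0, 23]
Insert 0: shifted 3 elements -> [-5, 0, 4, 27, 35, 23]
Insert 23: shifted 2 elements -> [-5, 0, 4, 23, 27, 35]


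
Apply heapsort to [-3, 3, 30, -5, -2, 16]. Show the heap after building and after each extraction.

Build heap: [30, 3, 16, -5, -2, -3]
Extract 30: [16, 3, -3, -5, -2, 30]
Extract 16: [3, -2, -3, -5, 16, 30]
Extract 3: [-2, -5, -3, 3, 16, 30]
Extract -2: [-3, -5, -2, 3, 16, 30]
Extract -3: [-5, -3, -2, 3, 16, 30]


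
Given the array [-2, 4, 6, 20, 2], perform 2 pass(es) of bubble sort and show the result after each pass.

After pass 1: [-2, 4, 6, 2, 20] (1 swaps)
After pass 2: [-2, 4, 2, 6, 20] (1 swaps)
Total swaps: 2


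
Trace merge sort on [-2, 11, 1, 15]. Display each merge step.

Divide and conquer:
  Merge [-2] + [11] -> [-2, 11]
  Merge [1] + [15] -> [1, 15]
  Merge [-2, 11] + [1, 15] -> [-2, 1, 11, 15]


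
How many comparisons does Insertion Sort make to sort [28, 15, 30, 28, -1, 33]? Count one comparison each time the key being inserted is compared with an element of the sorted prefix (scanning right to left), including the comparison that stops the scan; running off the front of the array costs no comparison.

Insert 15: 28 > 15 (shift), reached front = 1 comparison(s) -> [15, 28, 30, 28, -1, 33]
Insert 30: 28 <= 30 (stop) = 1 comparison(s) -> [15, 28, 30, 28, -1, 33]
Insert 28: 30 > 28 (shift), 28 <= 28 (stop) = 2 comparison(s) -> [15, 28, 28, 30, -1, 33]
Insert -1: 30 > -1 (shift), 28 > -1 (shift), 28 > -1 (shift), 15 > -1 (shift), reached front = 4 comparison(s) -> [-1, 15, 28, 28, 30, 33]
Insert 33: 30 <= 33 (stop) = 1 comparison(s) -> [-1, 15, 28, 28, 30, 33]
Total comparisons: 1 + 1 + 2 + 4 + 1 = 9


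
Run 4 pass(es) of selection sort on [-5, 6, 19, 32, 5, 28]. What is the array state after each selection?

Pass 1: Select minimum -5 at index 0, swap -> [-5, 6, 19, 32, 5, 28]
Pass 2: Select minimum 5 at index 4, swap -> [-5, 5, 19, 32, 6, 28]
Pass 3: Select minimum 6 at index 4, swap -> [-5, 5, 6, 32, 19, 28]
Pass 4: Select minimum 19 at index 4, swap -> [-5, 5, 6, 19, 32, 28]


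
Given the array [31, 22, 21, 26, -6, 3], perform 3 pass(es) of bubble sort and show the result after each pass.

After pass 1: [22, 21, 26, -6, 3, 31] (5 swaps)
After pass 2: [21, 22, -6, 3, 26, 31] (3 swaps)
After pass 3: [21, -6, 3, 22, 26, 31] (2 swaps)
Total swaps: 10


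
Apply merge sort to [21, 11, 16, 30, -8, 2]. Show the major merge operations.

Divide and conquer:
  Merge [11] + [16] -> [11, 16]
  Merge [21] + [11, 16] -> [11, 16, 21]
  Merge [-8] + [2] -> [-8, 2]
  Merge [30] + [-8, 2] -> [-8, 2, 30]
  Merge [11, 16, 21] + [-8, 2, 30] -> [-8, 2, 11, 16, 21, 30]


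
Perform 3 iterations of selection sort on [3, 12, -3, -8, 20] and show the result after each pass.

Pass 1: Select minimum -8 at index 3, swap -> [-8, 12, -3, 3, 20]
Pass 2: Select minimum -3 at index 2, swap -> [-8, -3, 12, 3, 20]
Pass 3: Select minimum 3 at index 3, swap -> [-8, -3, 3, 12, 20]


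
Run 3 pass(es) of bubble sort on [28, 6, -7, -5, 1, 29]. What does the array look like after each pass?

After pass 1: [6, -7, -5, 1, 28, 29] (4 swaps)
After pass 2: [-7, -5, 1, 6, 28, 29] (3 swaps)
After pass 3: [-7, -5, 1, 6, 28, 29] (0 swaps)
Total swaps: 7


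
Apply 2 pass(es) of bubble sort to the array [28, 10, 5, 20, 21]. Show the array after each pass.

After pass 1: [10, 5, 20, 21, 28] (4 swaps)
After pass 2: [5, 10, 20, 21, 28] (1 swaps)
Total swaps: 5


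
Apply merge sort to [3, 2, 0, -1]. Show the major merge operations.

Divide and conquer:
  Merge [3] + [2] -> [2, 3]
  Merge [0] + [-1] -> [-1, 0]
  Merge [2, 3] + [-1, 0] -> [-1, 0, 2, 3]


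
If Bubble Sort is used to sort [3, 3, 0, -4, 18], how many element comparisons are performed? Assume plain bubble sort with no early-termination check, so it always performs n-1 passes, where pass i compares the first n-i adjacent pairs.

Pass 1: compare adjacent pairs (0,1)..(3,4) = 4 comparison(s), 2 swap(s) -> [3, 0, -4, 3, 18]
Pass 2: compare adjacent pairs (0,1)..(2,3) = 3 comparison(s), 2 swap(s) -> [0, -4, 3, 3, 18]
Pass 3: compare adjacent pairs (0,1)..(1,2) = 2 comparison(s), 1 swap(s) -> [-4, 0, 3, 3, 18]
Pass 4: compare adjacent pairs (0,1)..(0,1) = 1 comparison(s), 0 swap(s) -> [-4, 0, 3, 3, 18]
Total comparisons: 4 + 3 + 2 + 1 = 10


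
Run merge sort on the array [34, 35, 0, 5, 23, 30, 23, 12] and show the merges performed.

Divide and conquer:
  Merge [34] + [35] -> [34, 35]
  Merge [0] + [5] -> [0, 5]
  Merge [34, 35] + [0, 5] -> [0, 5, 34, 35]
  Merge [23] + [30] -> [23, 30]
  Merge [23] + [12] -> [12, 23]
  Merge [23, 30] + [12, 23] -> [12, 23, 23, 30]
  Merge [0, 5, 34, 35] + [12, 23, 23, 30] -> [0, 5, 12, 23, 23, 30, 34, 35]


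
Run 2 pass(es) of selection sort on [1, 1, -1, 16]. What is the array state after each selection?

Pass 1: Select minimum -1 at index 2, swap -> [-1, 1, 1, 16]
Pass 2: Select minimum 1 at index 1, swap -> [-1, 1, 1, 16]


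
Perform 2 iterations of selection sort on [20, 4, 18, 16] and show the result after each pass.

Pass 1: Select minimum 4 at index 1, swap -> [4, 20, 18, 16]
Pass 2: Select minimum 16 at index 3, swap -> [4, 16, 18, 20]


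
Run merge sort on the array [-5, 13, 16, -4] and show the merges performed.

Divide and conquer:
  Merge [-5] + [13] -> [-5, 13]
  Merge [16] + [-4] -> [-4, 16]
  Merge [-5, 13] + [-4, 16] -> [-5, -4, 13, 16]


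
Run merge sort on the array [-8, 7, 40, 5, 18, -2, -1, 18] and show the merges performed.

Divide and conquer:
  Merge [-8] + [7] -> [-8, 7]
  Merge [40] + [5] -> [5, 40]
  Merge [-8, 7] + [5, 40] -> [-8, 5, 7, 40]
  Merge [18] + [-2] -> [-2, 18]
  Merge [-1] + [18] -> [-1, 18]
  Merge [-2, 18] + [-1, 18] -> [-2, -1, 18, 18]
  Merge [-8, 5, 7, 40] + [-2, -1, 18, 18] -> [-8, -2, -1, 5, 7, 18, 18, 40]


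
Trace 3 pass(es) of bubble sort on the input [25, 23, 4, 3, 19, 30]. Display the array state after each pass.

After pass 1: [23, 4, 3, 19, 25, 30] (4 swaps)
After pass 2: [4, 3, 19, 23, 25, 30] (3 swaps)
After pass 3: [3, 4, 19, 23, 25, 30] (1 swaps)
Total swaps: 8


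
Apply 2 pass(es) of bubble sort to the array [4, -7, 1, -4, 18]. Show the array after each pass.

After pass 1: [-7, 1, -4, 4, 18] (3 swaps)
After pass 2: [-7, -4, 1, 4, 18] (1 swaps)
Total swaps: 4


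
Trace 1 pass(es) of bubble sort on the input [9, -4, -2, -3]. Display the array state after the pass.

After pass 1: [-4, -2, -3, 9] (3 swaps)
Total swaps: 3


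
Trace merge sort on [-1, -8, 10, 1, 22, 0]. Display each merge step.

Divide and conquer:
  Merge [-8] + [10] -> [-8, 10]
  Merge [-1] + [-8, 10] -> [-8, -1, 10]
  Merge [22] + [0] -> [0, 22]
  Merge [1] + [0, 22] -> [0, 1, 22]
  Merge [-8, -1, 10] + [0, 1, 22] -> [-8, -1, 0, 1, 10, 22]


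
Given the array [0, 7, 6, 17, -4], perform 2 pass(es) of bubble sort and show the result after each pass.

After pass 1: [0, 6, 7, -4, 17] (2 swaps)
After pass 2: [0, 6, -4, 7, 17] (1 swaps)
Total swaps: 3


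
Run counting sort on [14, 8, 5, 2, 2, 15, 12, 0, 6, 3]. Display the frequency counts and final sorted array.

Count array: [1, 0, 2, 1, 0, 1, 1, 0, 1, 0, 0, 0, 1, 0, 1, 1]
(count[i] = number of elements equal to i)
Cumulative count: [1, 1, 3, 4, 4, 5, 6, 6, 7, 7, 7, 7, 8, 8, 9, 10]
Sorted: [0, 2, 2, 3, 5, 6, 8, 12, 14, 15]


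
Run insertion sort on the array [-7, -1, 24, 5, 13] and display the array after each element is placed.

First element -7 is already 'sorted'
Insert -1: shifted 0 elements -> [-7, -1, 24, 5, 13]
Insert 24: shifted 0 elements -> [-7, -1, 24, 5, 13]
Insert 5: shifted 1 elements -> [-7, -1, 5, 24, 13]
Insert 13: shifted 1 elements -> [-7, -1, 5, 13, 24]


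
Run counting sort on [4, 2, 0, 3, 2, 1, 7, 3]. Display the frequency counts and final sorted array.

Count array: [1, 1, 2, 2, 1, 0, 0, 1]
(count[i] = number of elements equal to i)
Cumulative count: [1, 2, 4, 6, 7, 7, 7, 8]
Sorted: [0, 1, 2, 2, 3, 3, 4, 7]


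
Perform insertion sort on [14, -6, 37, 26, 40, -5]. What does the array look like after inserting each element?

First element 14 is already 'sorted'
Insert -6: shifted 1 elements -> [-6, 14, 37, 26, 40, -5]
Insert 37: shifted 0 elements -> [-6, 14, 37, 26, 40, -5]
Insert 26: shifted 1 elements -> [-6, 14, 26, 37, 40, -5]
Insert 40: shifted 0 elements -> [-6, 14, 26, 37, 40, -5]
Insert -5: shifted 4 elements -> [-6, -5, 14, 26, 37, 40]


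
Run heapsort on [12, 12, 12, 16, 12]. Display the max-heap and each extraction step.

Build heap: [16, 12, 12, 12, 12]
Extract 16: [12, 12, 12, 12, 16]
Extract 12: [12, 12, 12, 12, 16]
Extract 12: [12, 12, 12, 12, 16]
Extract 12: [12, 12, 12, 12, 16]


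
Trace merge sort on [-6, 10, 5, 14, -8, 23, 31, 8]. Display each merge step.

Divide and conquer:
  Merge [-6] + [10] -> [-6, 10]
  Merge [5] + [14] -> [5, 14]
  Merge [-6, 10] + [5, 14] -> [-6, 5, 10, 14]
  Merge [-8] + [23] -> [-8, 23]
  Merge [31] + [8] -> [8, 31]
  Merge [-8, 23] + [8, 31] -> [-8, 8, 23, 31]
  Merge [-6, 5, 10, 14] + [-8, 8, 23, 31] -> [-8, -6, 5, 8, 10, 14, 23, 31]


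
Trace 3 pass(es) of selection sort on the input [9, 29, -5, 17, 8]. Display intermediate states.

Pass 1: Select minimum -5 at index 2, swap -> [-5, 29, 9, 17, 8]
Pass 2: Select minimum 8 at index 4, swap -> [-5, 8, 9, 17, 29]
Pass 3: Select minimum 9 at index 2, swap -> [-5, 8, 9, 17, 29]


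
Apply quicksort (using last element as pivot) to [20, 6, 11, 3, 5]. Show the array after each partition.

Partition 1: pivot=5 at index 1 -> [3, 5, 11, 20, 6]
Partition 2: pivot=6 at index 2 -> [3, 5, 6, 20, 11]
Partition 3: pivot=11 at index 3 -> [3, 5, 6, 11, 20]


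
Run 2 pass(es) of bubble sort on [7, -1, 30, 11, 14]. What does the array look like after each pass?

After pass 1: [-1, 7, 11, 14, 30] (3 swaps)
After pass 2: [-1, 7, 11, 14, 30] (0 swaps)
Total swaps: 3


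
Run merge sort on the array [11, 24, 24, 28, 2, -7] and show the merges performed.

Divide and conquer:
  Merge [24] + [24] -> [24, 24]
  Merge [11] + [24, 24] -> [11, 24, 24]
  Merge [2] + [-7] -> [-7, 2]
  Merge [28] + [-7, 2] -> [-7, 2, 28]
  Merge [11, 24, 24] + [-7, 2, 28] -> [-7, 2, 11, 24, 24, 28]


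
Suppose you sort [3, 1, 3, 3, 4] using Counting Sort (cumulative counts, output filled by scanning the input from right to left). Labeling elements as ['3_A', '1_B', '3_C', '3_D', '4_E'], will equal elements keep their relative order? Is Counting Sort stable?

Trace Counting Sort on the labeled array (the key is the number; the letter only tracks identity):
  Counts for values 0..4: [0, 1, 0, 3, 1]
  Cumulative counts: [0, 1, 1, 4, 5]
  Scan right to left: place 4_E at output index 4
  Scan right to left: place 3_D at output index 3
  Scan right to left: place 3_C at output index 2
  Scan right to left: place 1_B at output index 0
  Scan right to left: place 3_A at output index 1
  Output: [1_B, 3_A, 3_C, 3_D, 4_E]
Equal keys:
  value 3: originally 3_A, 3_C, 3_D; after sorting 3_A, 3_C, 3_D -> order preserved
All equal keys kept their original relative order. Counting Sort is stable: scanning the input right to left with decreasing cumulative counts places later duplicates at later output positions.
Answer: Stable


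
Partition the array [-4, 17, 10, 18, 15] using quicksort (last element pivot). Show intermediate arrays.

Partition 1: pivot=15 at index 2 -> [-4, 10, 15, 18, 17]
Partition 2: pivot=10 at index 1 -> [-4, 10, 15, 18, 17]
Partition 3: pivot=17 at index 3 -> [-4, 10, 15, 17, 18]


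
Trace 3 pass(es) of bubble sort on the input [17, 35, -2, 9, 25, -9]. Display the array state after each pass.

After pass 1: [17, -2, 9, 25, -9, 35] (4 swaps)
After pass 2: [-2, 9, 17, -9, 25, 35] (3 swaps)
After pass 3: [-2, 9, -9, 17, 25, 35] (1 swaps)
Total swaps: 8


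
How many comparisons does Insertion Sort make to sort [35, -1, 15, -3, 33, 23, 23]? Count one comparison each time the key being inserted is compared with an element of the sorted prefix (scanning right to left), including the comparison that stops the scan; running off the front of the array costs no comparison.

Insert -1: 35 > -1 (shift), reached front = 1 comparison(s) -> [-1, 35, 15, -3, 33, 23, 23]
Insert 15: 35 > 15 (shift), -1 <= 15 (stop) = 2 comparison(s) -> [-1, 15, 35, -3, 33, 23, 23]
Insert -3: 35 > -3 (shift), 15 > -3 (shift), -1 > -3 (shift), reached front = 3 comparison(s) -> [-3, -1, 15, 35, 33, 23, 23]
Insert 33: 35 > 33 (shift), 15 <= 33 (stop) = 2 comparison(s) -> [-3, -1, 15, 33, 35, 23, 23]
Insert 23: 35 > 23 (shift), 33 > 23 (shift), 15 <= 23 (stop) = 3 comparison(s) -> [-3, -1, 15, 23, 33, 35, 23]
Insert 23: 35 > 23 (shift), 33 > 23 (shift), 23 <= 23 (stop) = 3 comparison(s) -> [-3, -1, 15, 23, 23, 33, 35]
Total comparisons: 1 + 2 + 3 + 2 + 3 + 3 = 14


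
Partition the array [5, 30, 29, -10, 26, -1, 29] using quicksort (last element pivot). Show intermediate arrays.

Partition 1: pivot=29 at index 5 -> [5, 29, -10, 26, -1, 29, 30]
Partition 2: pivot=-1 at index 1 -> [-10, -1, 5, 26, 29, 29, 30]
Partition 3: pivot=29 at index 4 -> [-10, -1, 5, 26, 29, 29, 30]
Partition 4: pivot=26 at index 3 -> [-10, -1, 5, 26, 29, 29, 30]


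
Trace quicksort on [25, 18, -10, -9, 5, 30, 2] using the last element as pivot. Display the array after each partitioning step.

Partition 1: pivot=2 at index 2 -> [-10, -9, 2, 18, 5, 30, 25]
Partition 2: pivot=-9 at index 1 -> [-10, -9, 2, 18, 5, 30, 25]
Partition 3: pivot=25 at index 5 -> [-10, -9, 2, 18, 5, 25, 30]
Partition 4: pivot=5 at index 3 -> [-10, -9, 2, 5, 18, 25, 30]


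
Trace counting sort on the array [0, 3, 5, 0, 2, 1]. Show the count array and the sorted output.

Count array: [2, 1, 1, 1, 0, 1]
(count[i] = number of elements equal to i)
Cumulative count: [2, 3, 4, 5, 5, 6]
Sorted: [0, 0, 1, 2, 3, 5]


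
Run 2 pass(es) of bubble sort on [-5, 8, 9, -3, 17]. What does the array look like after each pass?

After pass 1: [-5, 8, -3, 9, 17] (1 swaps)
After pass 2: [-5, -3, 8, 9, 17] (1 swaps)
Total swaps: 2


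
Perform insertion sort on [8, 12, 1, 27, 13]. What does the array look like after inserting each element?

First element 8 is already 'sorted'
Insert 12: shifted 0 elements -> [8, 12, 1, 27, 13]
Insert 1: shifted 2 elements -> [1, 8, 12, 27, 13]
Insert 27: shifted 0 elements -> [1, 8, 12, 27, 13]
Insert 13: shifted 1 elements -> [1, 8, 12, 13, 27]


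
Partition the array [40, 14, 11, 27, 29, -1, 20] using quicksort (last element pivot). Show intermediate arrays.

Partition 1: pivot=20 at index 3 -> [14, 11, -1, 20, 29, 40, 27]
Partition 2: pivot=-1 at index 0 -> [-1, 11, 14, 20, 29, 40, 27]
Partition 3: pivot=14 at index 2 -> [-1, 11, 14, 20, 29, 40, 27]
Partition 4: pivot=27 at index 4 -> [-1, 11, 14, 20, 27, 40, 29]
Partition 5: pivot=29 at index 5 -> [-1, 11, 14, 20, 27, 29, 40]


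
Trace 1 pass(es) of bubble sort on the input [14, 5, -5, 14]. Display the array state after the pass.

After pass 1: [5, -5, 14, 14] (2 swaps)
Total swaps: 2


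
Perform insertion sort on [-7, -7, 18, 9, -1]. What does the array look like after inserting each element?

First element -7 is already 'sorted'
Insert -7: shifted 0 elements -> [-7, -7, 18, 9, -1]
Insert 18: shifted 0 elements -> [-7, -7, 18, 9, -1]
Insert 9: shifted 1 elements -> [-7, -7, 9, 18, -1]
Insert -1: shifted 2 elements -> [-7, -7, -1, 9, 18]


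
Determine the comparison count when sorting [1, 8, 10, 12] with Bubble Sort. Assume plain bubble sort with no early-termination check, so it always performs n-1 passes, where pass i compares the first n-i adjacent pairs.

Pass 1: compare adjacent pairs (0,1)..(2,3) = 3 comparison(s), 0 swap(s) -> [1, 8, 10, 12]
Pass 2: compare adjacent pairs (0,1)..(1,2) = 2 comparison(s), 0 swap(s) -> [1, 8, 10, 12]
Pass 3: compare adjacent pairs (0,1)..(0,1) = 1 comparison(s), 0 swap(s) -> [1, 8, 10, 12]
Total comparisons: 3 + 2 + 1 = 6


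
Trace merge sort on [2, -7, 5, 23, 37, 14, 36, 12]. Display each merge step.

Divide and conquer:
  Merge [2] + [-7] -> [-7, 2]
  Merge [5] + [23] -> [5, 23]
  Merge [-7, 2] + [5, 23] -> [-7, 2, 5, 23]
  Merge [37] + [14] -> [14, 37]
  Merge [36] + [12] -> [12, 36]
  Merge [14, 37] + [12, 36] -> [12, 14, 36, 37]
  Merge [-7, 2, 5, 23] + [12, 14, 36, 37] -> [-7, 2, 5, 12, 14, 23, 36, 37]


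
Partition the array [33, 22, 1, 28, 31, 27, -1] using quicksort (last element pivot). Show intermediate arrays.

Partition 1: pivot=-1 at index 0 -> [-1, 22, 1, 28, 31, 27, 33]
Partition 2: pivot=33 at index 6 -> [-1, 22, 1, 28, 31, 27, 33]
Partition 3: pivot=27 at index 3 -> [-1, 22, 1, 27, 31, 28, 33]
Partition 4: pivot=1 at index 1 -> [-1, 1, 22, 27, 31, 28, 33]
Partition 5: pivot=28 at index 4 -> [-1, 1, 22, 27, 28, 31, 33]


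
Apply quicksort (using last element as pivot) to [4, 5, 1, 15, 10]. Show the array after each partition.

Partition 1: pivot=10 at index 3 -> [4, 5, 1, 10, 15]
Partition 2: pivot=1 at index 0 -> [1, 5, 4, 10, 15]
Partition 3: pivot=4 at index 1 -> [1, 4, 5, 10, 15]


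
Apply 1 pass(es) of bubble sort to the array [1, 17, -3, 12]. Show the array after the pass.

After pass 1: [1, -3, 12, 17] (2 swaps)
Total swaps: 2


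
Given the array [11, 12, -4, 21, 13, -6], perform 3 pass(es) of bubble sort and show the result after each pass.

After pass 1: [11, -4, 12, 13, -6, 21] (3 swaps)
After pass 2: [-4, 11, 12, -6, 13, 21] (2 swaps)
After pass 3: [-4, 11, -6, 12, 13, 21] (1 swaps)
Total swaps: 6


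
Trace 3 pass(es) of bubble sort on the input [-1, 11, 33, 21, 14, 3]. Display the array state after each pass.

After pass 1: [-1, 11, 21, 14, 3, 33] (3 swaps)
After pass 2: [-1, 11, 14, 3, 21, 33] (2 swaps)
After pass 3: [-1, 11, 3, 14, 21, 33] (1 swaps)
Total swaps: 6


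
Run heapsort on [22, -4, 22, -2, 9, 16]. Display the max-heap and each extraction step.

Build heap: [22, 9, 22, -2, -4, 16]
Extract 22: [22, 9, 16, -2, -4, 22]
Extract 22: [16, 9, -4, -2, 22, 22]
Extract 16: [9, -2, -4, 16, 22, 22]
Extract 9: [-2, -4, 9, 16, 22, 22]
Extract -2: [-4, -2, 9, 16, 22, 22]


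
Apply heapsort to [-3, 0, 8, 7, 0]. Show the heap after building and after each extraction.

Build heap: [8, 7, -3, 0, 0]
Extract 8: [7, 0, -3, 0, 8]
Extract 7: [0, 0, -3, 7, 8]
Extract 0: [0, -3, 0, 7, 8]
Extract 0: [-3, 0, 0, 7, 8]


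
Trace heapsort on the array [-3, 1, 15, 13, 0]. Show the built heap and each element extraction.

Build heap: [15, 13, -3, 1, 0]
Extract 15: [13, 1, -3, 0, 15]
Extract 13: [1, 0, -3, 13, 15]
Extract 1: [0, -3, 1, 13, 15]
Extract 0: [-3, 0, 1, 13, 15]


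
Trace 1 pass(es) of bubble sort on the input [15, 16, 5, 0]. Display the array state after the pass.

After pass 1: [15, 5, 0, 16] (2 swaps)
Total swaps: 2


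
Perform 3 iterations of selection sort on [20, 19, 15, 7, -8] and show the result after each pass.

Pass 1: Select minimum -8 at index 4, swap -> [-8, 19, 15, 7, 20]
Pass 2: Select minimum 7 at index 3, swap -> [-8, 7, 15, 19, 20]
Pass 3: Select minimum 15 at index 2, swap -> [-8, 7, 15, 19, 20]


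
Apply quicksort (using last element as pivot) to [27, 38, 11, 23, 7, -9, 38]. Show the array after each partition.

Partition 1: pivot=38 at index 6 -> [27, 38, 11, 23, 7, -9, 38]
Partition 2: pivot=-9 at index 0 -> [-9, 38, 11, 23, 7, 27, 38]
Partition 3: pivot=27 at index 4 -> [-9, 11, 23, 7, 27, 38, 38]
Partition 4: pivot=7 at index 1 -> [-9, 7, 23, 11, 27, 38, 38]
Partition 5: pivot=11 at index 2 -> [-9, 7, 11, 23, 27, 38, 38]


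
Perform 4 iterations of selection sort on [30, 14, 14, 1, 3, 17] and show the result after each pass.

Pass 1: Select minimum 1 at index 3, swap -> [1, 14, 14, 30, 3, 17]
Pass 2: Select minimum 3 at index 4, swap -> [1, 3, 14, 30, 14, 17]
Pass 3: Select minimum 14 at index 2, swap -> [1, 3, 14, 30, 14, 17]
Pass 4: Select minimum 14 at index 4, swap -> [1, 3, 14, 14, 30, 17]


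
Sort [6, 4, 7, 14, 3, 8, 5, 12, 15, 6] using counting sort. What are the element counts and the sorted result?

Count array: [0, 0, 0, 1, 1, 1, 2, 1, 1, 0, 0, 0, 1, 0, 1, 1]
(count[i] = number of elements equal to i)
Cumulative count: [0, 0, 0, 1, 2, 3, 5, 6, 7, 7, 7, 7, 8, 8, 9, 10]
Sorted: [3, 4, 5, 6, 6, 7, 8, 12, 14, 15]


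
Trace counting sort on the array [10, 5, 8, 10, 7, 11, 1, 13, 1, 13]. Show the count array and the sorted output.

Count array: [0, 2, 0, 0, 0, 1, 0, 1, 1, 0, 2, 1, 0, 2]
(count[i] = number of elements equal to i)
Cumulative count: [0, 2, 2, 2, 2, 3, 3, 4, 5, 5, 7, 8, 8, 10]
Sorted: [1, 1, 5, 7, 8, 10, 10, 11, 13, 13]


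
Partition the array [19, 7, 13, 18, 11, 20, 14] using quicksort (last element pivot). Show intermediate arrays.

Partition 1: pivot=14 at index 3 -> [7, 13, 11, 14, 19, 20, 18]
Partition 2: pivot=11 at index 1 -> [7, 11, 13, 14, 19, 20, 18]
Partition 3: pivot=18 at index 4 -> [7, 11, 13, 14, 18, 20, 19]
Partition 4: pivot=19 at index 5 -> [7, 11, 13, 14, 18, 19, 20]


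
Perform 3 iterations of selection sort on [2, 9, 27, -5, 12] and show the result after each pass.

Pass 1: Select minimum -5 at index 3, swap -> [-5, 9, 27, 2, 12]
Pass 2: Select minimum 2 at index 3, swap -> [-5, 2, 27, 9, 12]
Pass 3: Select minimum 9 at index 3, swap -> [-5, 2, 9, 27, 12]


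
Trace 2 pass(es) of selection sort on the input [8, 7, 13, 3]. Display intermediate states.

Pass 1: Select minimum 3 at index 3, swap -> [3, 7, 13, 8]
Pass 2: Select minimum 7 at index 1, swap -> [3, 7, 13, 8]


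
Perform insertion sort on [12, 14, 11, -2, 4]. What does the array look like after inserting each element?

First element 12 is already 'sorted'
Insert 14: shifted 0 elements -> [12, 14, 11, -2, 4]
Insert 11: shifted 2 elements -> [11, 12, 14, -2, 4]
Insert -2: shifted 3 elements -> [-2, 11, 12, 14, 4]
Insert 4: shifted 3 elements -> [-2, 4, 11, 12, 14]


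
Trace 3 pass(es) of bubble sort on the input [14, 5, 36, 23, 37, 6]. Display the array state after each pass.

After pass 1: [5, 14, 23, 36, 6, 37] (3 swaps)
After pass 2: [5, 14, 23, 6, 36, 37] (1 swaps)
After pass 3: [5, 14, 6, 23, 36, 37] (1 swaps)
Total swaps: 5


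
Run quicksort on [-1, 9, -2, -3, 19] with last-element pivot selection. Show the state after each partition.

Partition 1: pivot=19 at index 4 -> [-1, 9, -2, -3, 19]
Partition 2: pivot=-3 at index 0 -> [-3, 9, -2, -1, 19]
Partition 3: pivot=-1 at index 2 -> [-3, -2, -1, 9, 19]


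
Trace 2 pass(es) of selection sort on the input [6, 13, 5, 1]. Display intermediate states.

Pass 1: Select minimum 1 at index 3, swap -> [1, 13, 5, 6]
Pass 2: Select minimum 5 at index 2, swap -> [1, 5, 13, 6]


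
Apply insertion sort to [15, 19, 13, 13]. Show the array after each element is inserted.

First element 15 is already 'sorted'
Insert 19: shifted 0 elements -> [15, 19, 13, 13]
Insert 13: shifted 2 elements -> [13, 15, 19, 13]
Insert 13: shifted 2 elements -> [13, 13, 15, 19]


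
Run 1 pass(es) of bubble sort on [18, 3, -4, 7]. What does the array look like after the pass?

After pass 1: [3, -4, 7, 18] (3 swaps)
Total swaps: 3


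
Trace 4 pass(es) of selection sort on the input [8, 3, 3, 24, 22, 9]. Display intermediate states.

Pass 1: Select minimum 3 at index 1, swap -> [3, 8, 3, 24, 22, 9]
Pass 2: Select minimum 3 at index 2, swap -> [3, 3, 8, 24, 22, 9]
Pass 3: Select minimum 8 at index 2, swap -> [3, 3, 8, 24, 22, 9]
Pass 4: Select minimum 9 at index 5, swap -> [3, 3, 8, 9, 22, 24]


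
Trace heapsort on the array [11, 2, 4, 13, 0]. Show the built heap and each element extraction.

Build heap: [13, 11, 4, 2, 0]
Extract 13: [11, 2, 4, 0, 13]
Extract 11: [4, 2, 0, 11, 13]
Extract 4: [2, 0, 4, 11, 13]
Extract 2: [0, 2, 4, 11, 13]


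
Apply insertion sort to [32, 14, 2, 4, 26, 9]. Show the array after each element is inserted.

First element 32 is already 'sorted'
Insert 14: shifted 1 elements -> [14, 32, 2, 4, 26, 9]
Insert 2: shifted 2 elements -> [2, 14, 32, 4, 26, 9]
Insert 4: shifted 2 elements -> [2, 4, 14, 32, 26, 9]
Insert 26: shifted 1 elements -> [2, 4, 14, 26, 32, 9]
Insert 9: shifted 3 elements -> [2, 4, 9, 14, 26, 32]


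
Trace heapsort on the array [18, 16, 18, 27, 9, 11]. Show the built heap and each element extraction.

Build heap: [27, 18, 18, 16, 9, 11]
Extract 27: [18, 16, 18, 11, 9, 27]
Extract 18: [18, 16, 9, 11, 18, 27]
Extract 18: [16, 11, 9, 18, 18, 27]
Extract 16: [11, 9, 16, 18, 18, 27]
Extract 11: [9, 11, 16, 18, 18, 27]


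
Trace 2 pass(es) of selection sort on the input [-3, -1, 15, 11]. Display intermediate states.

Pass 1: Select minimum -3 at index 0, swap -> [-3, -1, 15, 11]
Pass 2: Select minimum -1 at index 1, swap -> [-3, -1, 15, 11]


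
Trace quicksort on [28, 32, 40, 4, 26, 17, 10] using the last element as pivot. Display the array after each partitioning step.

Partition 1: pivot=10 at index 1 -> [4, 10, 40, 28, 26, 17, 32]
Partition 2: pivot=32 at index 5 -> [4, 10, 28, 26, 17, 32, 40]
Partition 3: pivot=17 at index 2 -> [4, 10, 17, 26, 28, 32, 40]
Partition 4: pivot=28 at index 4 -> [4, 10, 17, 26, 28, 32, 40]
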